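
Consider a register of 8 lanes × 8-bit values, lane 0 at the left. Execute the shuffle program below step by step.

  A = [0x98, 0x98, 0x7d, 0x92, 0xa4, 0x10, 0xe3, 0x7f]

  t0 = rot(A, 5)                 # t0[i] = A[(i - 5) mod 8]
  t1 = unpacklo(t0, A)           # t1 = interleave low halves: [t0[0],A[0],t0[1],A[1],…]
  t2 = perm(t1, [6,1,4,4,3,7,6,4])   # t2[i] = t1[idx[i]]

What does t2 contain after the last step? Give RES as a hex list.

RES = [0xe3, 0x98, 0x10, 0x10, 0x98, 0x92, 0xe3, 0x10]

  t0: 92 a4 10 e3 7f 98 98 7d
  t1: 92 98 a4 98 10 7d e3 92
  t2: e3 98 10 10 98 92 e3 10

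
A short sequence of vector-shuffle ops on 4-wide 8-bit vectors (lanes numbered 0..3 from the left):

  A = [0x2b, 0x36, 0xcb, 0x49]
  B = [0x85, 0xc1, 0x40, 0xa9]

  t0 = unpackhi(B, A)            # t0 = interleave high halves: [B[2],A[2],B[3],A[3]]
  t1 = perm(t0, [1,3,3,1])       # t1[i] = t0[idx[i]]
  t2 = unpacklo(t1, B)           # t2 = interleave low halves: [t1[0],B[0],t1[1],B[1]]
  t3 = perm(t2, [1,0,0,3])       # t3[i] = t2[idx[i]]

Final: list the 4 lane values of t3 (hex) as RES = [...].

RES = [ 0x85  0xcb  0xcb  0xc1 ]

t0 = [0x40, 0xcb, 0xa9, 0x49]
t1 = [0xcb, 0x49, 0x49, 0xcb]
t2 = [0xcb, 0x85, 0x49, 0xc1]
t3 = [0x85, 0xcb, 0xcb, 0xc1]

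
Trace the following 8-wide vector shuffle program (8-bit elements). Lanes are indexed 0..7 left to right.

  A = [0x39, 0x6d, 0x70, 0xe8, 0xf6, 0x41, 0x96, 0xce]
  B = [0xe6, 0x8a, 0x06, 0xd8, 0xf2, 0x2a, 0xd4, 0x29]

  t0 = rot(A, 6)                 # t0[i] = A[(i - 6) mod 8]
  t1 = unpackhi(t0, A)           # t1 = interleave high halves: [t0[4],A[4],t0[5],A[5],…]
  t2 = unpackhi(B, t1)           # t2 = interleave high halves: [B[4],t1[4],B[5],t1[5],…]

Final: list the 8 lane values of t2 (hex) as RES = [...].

RES = [0xf2, 0x39, 0x2a, 0x96, 0xd4, 0x6d, 0x29, 0xce]

t0 = [0x70, 0xe8, 0xf6, 0x41, 0x96, 0xce, 0x39, 0x6d]
t1 = [0x96, 0xf6, 0xce, 0x41, 0x39, 0x96, 0x6d, 0xce]
t2 = [0xf2, 0x39, 0x2a, 0x96, 0xd4, 0x6d, 0x29, 0xce]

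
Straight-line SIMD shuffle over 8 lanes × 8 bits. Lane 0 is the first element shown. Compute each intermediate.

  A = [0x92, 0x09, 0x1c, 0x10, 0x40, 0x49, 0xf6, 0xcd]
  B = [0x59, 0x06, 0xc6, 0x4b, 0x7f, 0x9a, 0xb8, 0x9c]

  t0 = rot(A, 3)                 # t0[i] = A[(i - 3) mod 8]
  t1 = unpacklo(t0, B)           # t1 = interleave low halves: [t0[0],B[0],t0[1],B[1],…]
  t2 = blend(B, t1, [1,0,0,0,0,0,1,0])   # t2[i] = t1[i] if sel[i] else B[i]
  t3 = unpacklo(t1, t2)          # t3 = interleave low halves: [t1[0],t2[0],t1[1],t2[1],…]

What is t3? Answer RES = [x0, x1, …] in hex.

t0 = [0x49, 0xf6, 0xcd, 0x92, 0x09, 0x1c, 0x10, 0x40]
t1 = [0x49, 0x59, 0xf6, 0x06, 0xcd, 0xc6, 0x92, 0x4b]
t2 = [0x49, 0x06, 0xc6, 0x4b, 0x7f, 0x9a, 0x92, 0x9c]
t3 = [0x49, 0x49, 0x59, 0x06, 0xf6, 0xc6, 0x06, 0x4b]

RES = [0x49, 0x49, 0x59, 0x06, 0xf6, 0xc6, 0x06, 0x4b]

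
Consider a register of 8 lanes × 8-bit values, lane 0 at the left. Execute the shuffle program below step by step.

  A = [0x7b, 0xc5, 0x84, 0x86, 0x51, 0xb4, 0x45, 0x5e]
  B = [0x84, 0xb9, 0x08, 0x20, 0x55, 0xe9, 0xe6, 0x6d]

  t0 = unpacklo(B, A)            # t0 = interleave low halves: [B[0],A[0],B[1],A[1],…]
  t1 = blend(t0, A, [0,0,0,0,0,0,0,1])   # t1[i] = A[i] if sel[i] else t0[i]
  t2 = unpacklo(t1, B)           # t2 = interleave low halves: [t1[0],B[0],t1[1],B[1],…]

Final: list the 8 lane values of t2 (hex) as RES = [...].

t0 = [0x84, 0x7b, 0xb9, 0xc5, 0x08, 0x84, 0x20, 0x86]
t1 = [0x84, 0x7b, 0xb9, 0xc5, 0x08, 0x84, 0x20, 0x5e]
t2 = [0x84, 0x84, 0x7b, 0xb9, 0xb9, 0x08, 0xc5, 0x20]

RES = [ 0x84  0x84  0x7b  0xb9  0xb9  0x08  0xc5  0x20 ]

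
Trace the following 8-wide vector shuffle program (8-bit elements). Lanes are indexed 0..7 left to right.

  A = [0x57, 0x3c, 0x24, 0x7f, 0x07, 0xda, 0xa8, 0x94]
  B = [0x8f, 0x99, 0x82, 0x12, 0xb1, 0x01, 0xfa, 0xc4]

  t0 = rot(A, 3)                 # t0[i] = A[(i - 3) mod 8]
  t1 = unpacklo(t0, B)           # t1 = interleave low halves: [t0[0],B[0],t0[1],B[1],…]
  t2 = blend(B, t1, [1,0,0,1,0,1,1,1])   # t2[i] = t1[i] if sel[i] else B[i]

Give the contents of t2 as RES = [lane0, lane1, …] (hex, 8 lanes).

RES = [0xda, 0x99, 0x82, 0x99, 0xb1, 0x82, 0x57, 0x12]

→ t0 |da|a8|94|57|3c|24|7f|07|
→ t1 |da|8f|a8|99|94|82|57|12|
→ t2 |da|99|82|99|b1|82|57|12|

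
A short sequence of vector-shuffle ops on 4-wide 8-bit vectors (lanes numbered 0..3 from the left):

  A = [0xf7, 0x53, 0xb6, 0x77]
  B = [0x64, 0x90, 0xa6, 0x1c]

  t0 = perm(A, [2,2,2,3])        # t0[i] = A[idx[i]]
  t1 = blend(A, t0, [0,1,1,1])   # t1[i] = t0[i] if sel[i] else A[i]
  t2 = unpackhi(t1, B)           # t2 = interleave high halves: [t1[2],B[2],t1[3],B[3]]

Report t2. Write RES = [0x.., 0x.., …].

→ t0 |b6|b6|b6|77|
→ t1 |f7|b6|b6|77|
→ t2 |b6|a6|77|1c|

RES = [0xb6, 0xa6, 0x77, 0x1c]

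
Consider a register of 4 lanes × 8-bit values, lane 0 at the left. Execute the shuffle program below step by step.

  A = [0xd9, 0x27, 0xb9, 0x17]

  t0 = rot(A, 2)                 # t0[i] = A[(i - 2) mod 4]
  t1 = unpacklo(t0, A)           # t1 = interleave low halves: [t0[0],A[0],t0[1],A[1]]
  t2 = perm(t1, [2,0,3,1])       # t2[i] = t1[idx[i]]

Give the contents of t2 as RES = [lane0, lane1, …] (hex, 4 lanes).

  t0: b9 17 d9 27
  t1: b9 d9 17 27
  t2: 17 b9 27 d9

RES = [0x17, 0xb9, 0x27, 0xd9]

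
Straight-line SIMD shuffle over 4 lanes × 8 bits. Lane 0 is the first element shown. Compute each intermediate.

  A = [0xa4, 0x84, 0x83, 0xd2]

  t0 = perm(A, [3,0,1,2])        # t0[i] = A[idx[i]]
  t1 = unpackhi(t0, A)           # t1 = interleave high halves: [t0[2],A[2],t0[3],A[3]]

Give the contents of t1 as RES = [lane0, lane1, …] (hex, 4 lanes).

RES = [ 0x84  0x83  0x83  0xd2 ]

t0 = [0xd2, 0xa4, 0x84, 0x83]
t1 = [0x84, 0x83, 0x83, 0xd2]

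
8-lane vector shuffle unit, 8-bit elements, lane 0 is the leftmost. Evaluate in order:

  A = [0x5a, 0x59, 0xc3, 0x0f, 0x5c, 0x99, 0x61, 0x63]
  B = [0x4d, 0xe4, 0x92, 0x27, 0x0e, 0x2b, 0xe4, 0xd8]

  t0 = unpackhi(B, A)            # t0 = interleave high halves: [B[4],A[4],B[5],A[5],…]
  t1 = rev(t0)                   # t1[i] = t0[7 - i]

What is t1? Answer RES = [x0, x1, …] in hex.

→ t0 |0e|5c|2b|99|e4|61|d8|63|
→ t1 |63|d8|61|e4|99|2b|5c|0e|

RES = [ 0x63  0xd8  0x61  0xe4  0x99  0x2b  0x5c  0x0e ]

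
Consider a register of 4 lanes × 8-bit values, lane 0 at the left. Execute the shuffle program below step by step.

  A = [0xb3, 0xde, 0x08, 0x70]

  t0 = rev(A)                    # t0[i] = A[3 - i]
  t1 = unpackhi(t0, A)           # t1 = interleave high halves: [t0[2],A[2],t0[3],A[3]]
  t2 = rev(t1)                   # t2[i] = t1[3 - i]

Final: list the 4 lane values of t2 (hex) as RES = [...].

RES = [ 0x70  0xb3  0x08  0xde ]

  t0: 70 08 de b3
  t1: de 08 b3 70
  t2: 70 b3 08 de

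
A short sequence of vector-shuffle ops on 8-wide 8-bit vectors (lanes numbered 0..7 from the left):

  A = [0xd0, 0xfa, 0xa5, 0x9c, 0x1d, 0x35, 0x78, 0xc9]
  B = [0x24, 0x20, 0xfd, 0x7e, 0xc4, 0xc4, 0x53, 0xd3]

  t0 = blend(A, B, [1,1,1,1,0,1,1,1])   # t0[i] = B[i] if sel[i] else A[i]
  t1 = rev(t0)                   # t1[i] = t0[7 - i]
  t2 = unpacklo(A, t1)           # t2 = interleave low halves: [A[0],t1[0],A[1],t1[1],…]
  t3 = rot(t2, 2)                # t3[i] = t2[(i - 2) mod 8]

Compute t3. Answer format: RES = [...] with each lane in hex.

t0 = [0x24, 0x20, 0xfd, 0x7e, 0x1d, 0xc4, 0x53, 0xd3]
t1 = [0xd3, 0x53, 0xc4, 0x1d, 0x7e, 0xfd, 0x20, 0x24]
t2 = [0xd0, 0xd3, 0xfa, 0x53, 0xa5, 0xc4, 0x9c, 0x1d]
t3 = [0x9c, 0x1d, 0xd0, 0xd3, 0xfa, 0x53, 0xa5, 0xc4]

RES = [0x9c, 0x1d, 0xd0, 0xd3, 0xfa, 0x53, 0xa5, 0xc4]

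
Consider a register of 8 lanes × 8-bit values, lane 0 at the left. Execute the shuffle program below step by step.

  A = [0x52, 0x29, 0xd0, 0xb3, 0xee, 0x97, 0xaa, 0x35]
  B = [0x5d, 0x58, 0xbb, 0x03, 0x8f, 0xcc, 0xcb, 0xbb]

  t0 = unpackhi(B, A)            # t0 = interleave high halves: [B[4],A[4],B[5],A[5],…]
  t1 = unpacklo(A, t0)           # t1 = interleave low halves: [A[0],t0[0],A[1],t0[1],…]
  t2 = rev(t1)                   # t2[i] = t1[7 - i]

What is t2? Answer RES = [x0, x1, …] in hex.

  t0: 8f ee cc 97 cb aa bb 35
  t1: 52 8f 29 ee d0 cc b3 97
  t2: 97 b3 cc d0 ee 29 8f 52

RES = [0x97, 0xb3, 0xcc, 0xd0, 0xee, 0x29, 0x8f, 0x52]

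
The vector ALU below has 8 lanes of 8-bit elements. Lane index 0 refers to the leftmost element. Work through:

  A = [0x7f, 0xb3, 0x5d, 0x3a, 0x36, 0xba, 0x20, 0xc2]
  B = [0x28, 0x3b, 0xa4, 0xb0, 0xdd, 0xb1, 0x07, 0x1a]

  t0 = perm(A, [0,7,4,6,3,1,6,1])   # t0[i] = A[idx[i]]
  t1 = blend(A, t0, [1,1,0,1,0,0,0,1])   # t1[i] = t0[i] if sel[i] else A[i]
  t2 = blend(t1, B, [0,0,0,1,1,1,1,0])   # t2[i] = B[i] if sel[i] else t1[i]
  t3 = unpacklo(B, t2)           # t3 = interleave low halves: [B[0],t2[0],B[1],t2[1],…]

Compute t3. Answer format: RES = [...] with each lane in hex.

  t0: 7f c2 36 20 3a b3 20 b3
  t1: 7f c2 5d 20 36 ba 20 b3
  t2: 7f c2 5d b0 dd b1 07 b3
  t3: 28 7f 3b c2 a4 5d b0 b0

RES = [ 0x28  0x7f  0x3b  0xc2  0xa4  0x5d  0xb0  0xb0 ]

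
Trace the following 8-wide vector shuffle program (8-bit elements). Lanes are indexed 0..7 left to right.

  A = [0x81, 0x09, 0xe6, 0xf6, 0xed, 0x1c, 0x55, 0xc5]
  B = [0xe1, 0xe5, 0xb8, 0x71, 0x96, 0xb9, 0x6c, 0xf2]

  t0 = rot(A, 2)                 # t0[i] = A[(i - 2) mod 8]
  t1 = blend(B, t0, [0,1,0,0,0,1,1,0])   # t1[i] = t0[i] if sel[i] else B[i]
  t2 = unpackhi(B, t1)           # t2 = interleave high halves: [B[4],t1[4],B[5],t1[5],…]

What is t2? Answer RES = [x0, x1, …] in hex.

RES = [0x96, 0x96, 0xb9, 0xf6, 0x6c, 0xed, 0xf2, 0xf2]

t0 = [0x55, 0xc5, 0x81, 0x09, 0xe6, 0xf6, 0xed, 0x1c]
t1 = [0xe1, 0xc5, 0xb8, 0x71, 0x96, 0xf6, 0xed, 0xf2]
t2 = [0x96, 0x96, 0xb9, 0xf6, 0x6c, 0xed, 0xf2, 0xf2]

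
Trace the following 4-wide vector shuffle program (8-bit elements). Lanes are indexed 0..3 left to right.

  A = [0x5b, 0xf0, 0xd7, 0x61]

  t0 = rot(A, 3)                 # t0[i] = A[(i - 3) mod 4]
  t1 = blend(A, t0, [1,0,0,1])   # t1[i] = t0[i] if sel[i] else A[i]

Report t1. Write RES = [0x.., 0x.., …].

RES = [0xf0, 0xf0, 0xd7, 0x5b]

  t0: f0 d7 61 5b
  t1: f0 f0 d7 5b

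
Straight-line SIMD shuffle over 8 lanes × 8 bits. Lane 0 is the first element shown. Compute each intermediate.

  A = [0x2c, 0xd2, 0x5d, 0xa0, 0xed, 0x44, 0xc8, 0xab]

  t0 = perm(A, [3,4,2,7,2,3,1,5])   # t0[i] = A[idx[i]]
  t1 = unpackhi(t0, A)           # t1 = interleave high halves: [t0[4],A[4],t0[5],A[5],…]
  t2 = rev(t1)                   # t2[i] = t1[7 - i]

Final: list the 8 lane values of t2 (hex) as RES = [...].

  t0: a0 ed 5d ab 5d a0 d2 44
  t1: 5d ed a0 44 d2 c8 44 ab
  t2: ab 44 c8 d2 44 a0 ed 5d

RES = [0xab, 0x44, 0xc8, 0xd2, 0x44, 0xa0, 0xed, 0x5d]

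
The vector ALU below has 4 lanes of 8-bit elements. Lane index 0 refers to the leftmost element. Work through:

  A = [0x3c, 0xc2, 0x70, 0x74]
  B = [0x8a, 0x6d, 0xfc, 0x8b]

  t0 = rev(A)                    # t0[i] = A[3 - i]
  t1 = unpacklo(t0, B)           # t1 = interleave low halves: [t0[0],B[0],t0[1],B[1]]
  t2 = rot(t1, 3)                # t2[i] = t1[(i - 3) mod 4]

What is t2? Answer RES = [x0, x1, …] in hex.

→ t0 |74|70|c2|3c|
→ t1 |74|8a|70|6d|
→ t2 |8a|70|6d|74|

RES = [ 0x8a  0x70  0x6d  0x74 ]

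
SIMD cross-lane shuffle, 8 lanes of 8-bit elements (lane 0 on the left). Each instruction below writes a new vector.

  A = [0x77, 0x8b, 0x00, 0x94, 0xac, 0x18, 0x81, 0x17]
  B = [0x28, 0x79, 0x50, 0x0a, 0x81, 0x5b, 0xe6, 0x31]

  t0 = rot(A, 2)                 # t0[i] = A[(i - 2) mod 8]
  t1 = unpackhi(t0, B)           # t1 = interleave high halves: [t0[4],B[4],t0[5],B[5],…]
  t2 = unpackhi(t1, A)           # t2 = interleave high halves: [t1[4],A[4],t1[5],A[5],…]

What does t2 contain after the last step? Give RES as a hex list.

RES = [0xac, 0xac, 0xe6, 0x18, 0x18, 0x81, 0x31, 0x17]

t0 = [0x81, 0x17, 0x77, 0x8b, 0x00, 0x94, 0xac, 0x18]
t1 = [0x00, 0x81, 0x94, 0x5b, 0xac, 0xe6, 0x18, 0x31]
t2 = [0xac, 0xac, 0xe6, 0x18, 0x18, 0x81, 0x31, 0x17]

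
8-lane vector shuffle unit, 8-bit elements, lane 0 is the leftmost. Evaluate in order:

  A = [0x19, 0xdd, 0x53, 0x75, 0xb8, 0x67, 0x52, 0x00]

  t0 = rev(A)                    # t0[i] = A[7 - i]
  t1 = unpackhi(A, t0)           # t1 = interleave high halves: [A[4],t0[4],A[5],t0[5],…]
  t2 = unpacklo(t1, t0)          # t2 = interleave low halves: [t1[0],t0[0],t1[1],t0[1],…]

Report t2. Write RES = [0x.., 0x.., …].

t0 = [0x00, 0x52, 0x67, 0xb8, 0x75, 0x53, 0xdd, 0x19]
t1 = [0xb8, 0x75, 0x67, 0x53, 0x52, 0xdd, 0x00, 0x19]
t2 = [0xb8, 0x00, 0x75, 0x52, 0x67, 0x67, 0x53, 0xb8]

RES = [0xb8, 0x00, 0x75, 0x52, 0x67, 0x67, 0x53, 0xb8]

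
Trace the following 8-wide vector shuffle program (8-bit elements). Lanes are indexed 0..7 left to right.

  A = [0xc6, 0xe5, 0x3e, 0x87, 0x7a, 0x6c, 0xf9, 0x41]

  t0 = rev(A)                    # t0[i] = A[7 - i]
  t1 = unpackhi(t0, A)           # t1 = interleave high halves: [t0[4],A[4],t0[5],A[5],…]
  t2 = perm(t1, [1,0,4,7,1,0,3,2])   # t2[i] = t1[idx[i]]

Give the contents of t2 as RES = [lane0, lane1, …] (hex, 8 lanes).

t0 = [0x41, 0xf9, 0x6c, 0x7a, 0x87, 0x3e, 0xe5, 0xc6]
t1 = [0x87, 0x7a, 0x3e, 0x6c, 0xe5, 0xf9, 0xc6, 0x41]
t2 = [0x7a, 0x87, 0xe5, 0x41, 0x7a, 0x87, 0x6c, 0x3e]

RES = [0x7a, 0x87, 0xe5, 0x41, 0x7a, 0x87, 0x6c, 0x3e]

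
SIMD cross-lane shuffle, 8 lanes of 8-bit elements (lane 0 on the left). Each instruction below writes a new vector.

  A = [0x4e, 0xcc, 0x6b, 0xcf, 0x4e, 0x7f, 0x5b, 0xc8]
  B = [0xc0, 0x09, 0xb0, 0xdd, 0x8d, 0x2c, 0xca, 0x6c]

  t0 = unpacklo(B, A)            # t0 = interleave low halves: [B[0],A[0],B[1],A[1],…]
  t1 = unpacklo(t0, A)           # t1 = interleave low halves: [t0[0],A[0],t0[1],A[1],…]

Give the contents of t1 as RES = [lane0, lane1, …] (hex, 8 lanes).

→ t0 |c0|4e|09|cc|b0|6b|dd|cf|
→ t1 |c0|4e|4e|cc|09|6b|cc|cf|

RES = [0xc0, 0x4e, 0x4e, 0xcc, 0x09, 0x6b, 0xcc, 0xcf]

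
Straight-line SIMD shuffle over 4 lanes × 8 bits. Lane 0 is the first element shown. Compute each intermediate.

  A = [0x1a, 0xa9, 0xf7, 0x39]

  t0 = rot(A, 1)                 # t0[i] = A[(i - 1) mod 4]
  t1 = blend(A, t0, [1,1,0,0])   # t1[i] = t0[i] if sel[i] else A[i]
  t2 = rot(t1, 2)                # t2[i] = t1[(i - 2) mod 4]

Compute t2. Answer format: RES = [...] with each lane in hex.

  t0: 39 1a a9 f7
  t1: 39 1a f7 39
  t2: f7 39 39 1a

RES = [ 0xf7  0x39  0x39  0x1a ]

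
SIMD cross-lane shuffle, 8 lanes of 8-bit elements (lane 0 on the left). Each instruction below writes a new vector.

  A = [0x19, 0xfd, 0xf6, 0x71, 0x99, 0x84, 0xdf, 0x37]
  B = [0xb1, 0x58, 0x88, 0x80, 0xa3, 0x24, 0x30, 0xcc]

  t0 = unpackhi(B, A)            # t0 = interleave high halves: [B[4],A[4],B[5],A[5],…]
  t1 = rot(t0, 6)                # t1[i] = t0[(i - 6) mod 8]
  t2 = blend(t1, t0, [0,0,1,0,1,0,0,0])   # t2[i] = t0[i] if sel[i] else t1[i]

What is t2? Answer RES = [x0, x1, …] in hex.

→ t0 |a3|99|24|84|30|df|cc|37|
→ t1 |24|84|30|df|cc|37|a3|99|
→ t2 |24|84|24|df|30|37|a3|99|

RES = [ 0x24  0x84  0x24  0xdf  0x30  0x37  0xa3  0x99 ]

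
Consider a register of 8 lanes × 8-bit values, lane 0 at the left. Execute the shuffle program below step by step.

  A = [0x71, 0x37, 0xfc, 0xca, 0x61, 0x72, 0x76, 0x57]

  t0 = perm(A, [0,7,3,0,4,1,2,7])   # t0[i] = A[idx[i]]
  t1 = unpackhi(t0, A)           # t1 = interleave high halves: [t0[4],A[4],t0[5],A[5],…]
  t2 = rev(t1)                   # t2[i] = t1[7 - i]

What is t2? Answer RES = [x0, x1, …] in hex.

t0 = [0x71, 0x57, 0xca, 0x71, 0x61, 0x37, 0xfc, 0x57]
t1 = [0x61, 0x61, 0x37, 0x72, 0xfc, 0x76, 0x57, 0x57]
t2 = [0x57, 0x57, 0x76, 0xfc, 0x72, 0x37, 0x61, 0x61]

RES = [ 0x57  0x57  0x76  0xfc  0x72  0x37  0x61  0x61 ]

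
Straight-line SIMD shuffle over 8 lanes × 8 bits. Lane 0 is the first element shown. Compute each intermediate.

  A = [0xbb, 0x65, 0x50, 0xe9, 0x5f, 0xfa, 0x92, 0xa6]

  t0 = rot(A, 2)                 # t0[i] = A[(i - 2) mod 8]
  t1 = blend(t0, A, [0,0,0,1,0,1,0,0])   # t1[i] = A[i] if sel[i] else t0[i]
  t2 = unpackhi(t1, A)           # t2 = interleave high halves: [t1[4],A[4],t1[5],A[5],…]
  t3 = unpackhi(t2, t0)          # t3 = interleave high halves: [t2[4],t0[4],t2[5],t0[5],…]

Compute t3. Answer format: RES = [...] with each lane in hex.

→ t0 |92|a6|bb|65|50|e9|5f|fa|
→ t1 |92|a6|bb|e9|50|fa|5f|fa|
→ t2 |50|5f|fa|fa|5f|92|fa|a6|
→ t3 |5f|50|92|e9|fa|5f|a6|fa|

RES = [0x5f, 0x50, 0x92, 0xe9, 0xfa, 0x5f, 0xa6, 0xfa]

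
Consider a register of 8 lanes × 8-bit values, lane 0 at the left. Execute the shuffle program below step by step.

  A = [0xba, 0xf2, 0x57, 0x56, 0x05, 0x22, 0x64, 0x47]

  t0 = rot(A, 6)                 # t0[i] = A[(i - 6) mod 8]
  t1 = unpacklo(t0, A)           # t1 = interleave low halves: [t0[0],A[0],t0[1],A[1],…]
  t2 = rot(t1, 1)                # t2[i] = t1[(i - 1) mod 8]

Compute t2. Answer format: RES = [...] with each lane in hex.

RES = [ 0x56  0x57  0xba  0x56  0xf2  0x05  0x57  0x22 ]

  t0: 57 56 05 22 64 47 ba f2
  t1: 57 ba 56 f2 05 57 22 56
  t2: 56 57 ba 56 f2 05 57 22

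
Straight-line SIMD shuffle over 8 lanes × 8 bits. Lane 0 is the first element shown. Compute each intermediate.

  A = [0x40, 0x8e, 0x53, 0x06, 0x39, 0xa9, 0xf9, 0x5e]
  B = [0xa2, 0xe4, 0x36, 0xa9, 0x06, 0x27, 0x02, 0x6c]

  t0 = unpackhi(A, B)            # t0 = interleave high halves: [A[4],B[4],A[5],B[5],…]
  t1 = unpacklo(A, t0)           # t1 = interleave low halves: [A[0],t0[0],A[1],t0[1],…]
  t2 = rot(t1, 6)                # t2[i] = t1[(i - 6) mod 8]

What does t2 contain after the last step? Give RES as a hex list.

RES = [0x8e, 0x06, 0x53, 0xa9, 0x06, 0x27, 0x40, 0x39]

→ t0 |39|06|a9|27|f9|02|5e|6c|
→ t1 |40|39|8e|06|53|a9|06|27|
→ t2 |8e|06|53|a9|06|27|40|39|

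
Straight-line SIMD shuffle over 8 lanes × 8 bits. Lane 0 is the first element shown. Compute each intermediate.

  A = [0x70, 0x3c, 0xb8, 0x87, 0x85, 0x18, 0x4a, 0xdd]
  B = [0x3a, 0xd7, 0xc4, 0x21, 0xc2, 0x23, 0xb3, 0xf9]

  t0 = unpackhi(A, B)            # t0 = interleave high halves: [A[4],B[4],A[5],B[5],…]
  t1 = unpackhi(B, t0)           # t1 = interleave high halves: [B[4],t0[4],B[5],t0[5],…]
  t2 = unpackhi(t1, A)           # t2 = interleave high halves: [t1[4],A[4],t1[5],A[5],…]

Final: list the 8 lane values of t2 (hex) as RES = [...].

t0 = [0x85, 0xc2, 0x18, 0x23, 0x4a, 0xb3, 0xdd, 0xf9]
t1 = [0xc2, 0x4a, 0x23, 0xb3, 0xb3, 0xdd, 0xf9, 0xf9]
t2 = [0xb3, 0x85, 0xdd, 0x18, 0xf9, 0x4a, 0xf9, 0xdd]

RES = [0xb3, 0x85, 0xdd, 0x18, 0xf9, 0x4a, 0xf9, 0xdd]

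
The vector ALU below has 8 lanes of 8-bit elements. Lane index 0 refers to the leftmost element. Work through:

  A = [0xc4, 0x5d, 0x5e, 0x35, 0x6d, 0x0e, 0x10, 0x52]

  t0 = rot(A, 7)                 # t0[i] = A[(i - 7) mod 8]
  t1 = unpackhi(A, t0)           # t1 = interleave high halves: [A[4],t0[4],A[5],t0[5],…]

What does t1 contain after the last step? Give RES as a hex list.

t0 = [0x5d, 0x5e, 0x35, 0x6d, 0x0e, 0x10, 0x52, 0xc4]
t1 = [0x6d, 0x0e, 0x0e, 0x10, 0x10, 0x52, 0x52, 0xc4]

RES = [0x6d, 0x0e, 0x0e, 0x10, 0x10, 0x52, 0x52, 0xc4]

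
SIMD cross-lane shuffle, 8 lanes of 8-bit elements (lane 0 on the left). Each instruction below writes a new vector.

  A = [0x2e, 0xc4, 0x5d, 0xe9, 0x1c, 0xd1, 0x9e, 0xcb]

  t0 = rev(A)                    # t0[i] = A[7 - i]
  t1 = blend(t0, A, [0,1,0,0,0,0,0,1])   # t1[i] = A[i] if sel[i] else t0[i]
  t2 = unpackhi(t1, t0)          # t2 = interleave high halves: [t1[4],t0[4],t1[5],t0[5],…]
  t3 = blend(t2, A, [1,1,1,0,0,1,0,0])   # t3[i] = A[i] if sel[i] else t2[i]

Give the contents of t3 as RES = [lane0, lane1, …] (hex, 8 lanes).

t0 = [0xcb, 0x9e, 0xd1, 0x1c, 0xe9, 0x5d, 0xc4, 0x2e]
t1 = [0xcb, 0xc4, 0xd1, 0x1c, 0xe9, 0x5d, 0xc4, 0xcb]
t2 = [0xe9, 0xe9, 0x5d, 0x5d, 0xc4, 0xc4, 0xcb, 0x2e]
t3 = [0x2e, 0xc4, 0x5d, 0x5d, 0xc4, 0xd1, 0xcb, 0x2e]

RES = [0x2e, 0xc4, 0x5d, 0x5d, 0xc4, 0xd1, 0xcb, 0x2e]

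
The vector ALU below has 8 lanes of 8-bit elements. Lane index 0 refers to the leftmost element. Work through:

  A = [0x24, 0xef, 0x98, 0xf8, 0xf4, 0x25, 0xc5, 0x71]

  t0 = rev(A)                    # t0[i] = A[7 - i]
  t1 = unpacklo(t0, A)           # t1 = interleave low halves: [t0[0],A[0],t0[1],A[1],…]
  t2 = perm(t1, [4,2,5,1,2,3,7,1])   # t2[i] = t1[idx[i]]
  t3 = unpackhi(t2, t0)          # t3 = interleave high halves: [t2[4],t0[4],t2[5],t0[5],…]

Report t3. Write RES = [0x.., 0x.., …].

RES = [0xc5, 0xf8, 0xef, 0x98, 0xf8, 0xef, 0x24, 0x24]

→ t0 |71|c5|25|f4|f8|98|ef|24|
→ t1 |71|24|c5|ef|25|98|f4|f8|
→ t2 |25|c5|98|24|c5|ef|f8|24|
→ t3 |c5|f8|ef|98|f8|ef|24|24|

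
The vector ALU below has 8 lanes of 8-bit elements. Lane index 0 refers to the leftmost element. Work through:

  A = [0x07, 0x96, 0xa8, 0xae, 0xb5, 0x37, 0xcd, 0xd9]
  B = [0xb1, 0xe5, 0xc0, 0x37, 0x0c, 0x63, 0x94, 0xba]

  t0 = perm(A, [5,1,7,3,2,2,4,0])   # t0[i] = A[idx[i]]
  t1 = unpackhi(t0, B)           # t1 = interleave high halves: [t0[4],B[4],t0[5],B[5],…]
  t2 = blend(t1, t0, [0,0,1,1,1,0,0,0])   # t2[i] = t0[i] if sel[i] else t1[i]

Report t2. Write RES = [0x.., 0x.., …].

RES = [ 0xa8  0x0c  0xd9  0xae  0xa8  0x94  0x07  0xba ]

  t0: 37 96 d9 ae a8 a8 b5 07
  t1: a8 0c a8 63 b5 94 07 ba
  t2: a8 0c d9 ae a8 94 07 ba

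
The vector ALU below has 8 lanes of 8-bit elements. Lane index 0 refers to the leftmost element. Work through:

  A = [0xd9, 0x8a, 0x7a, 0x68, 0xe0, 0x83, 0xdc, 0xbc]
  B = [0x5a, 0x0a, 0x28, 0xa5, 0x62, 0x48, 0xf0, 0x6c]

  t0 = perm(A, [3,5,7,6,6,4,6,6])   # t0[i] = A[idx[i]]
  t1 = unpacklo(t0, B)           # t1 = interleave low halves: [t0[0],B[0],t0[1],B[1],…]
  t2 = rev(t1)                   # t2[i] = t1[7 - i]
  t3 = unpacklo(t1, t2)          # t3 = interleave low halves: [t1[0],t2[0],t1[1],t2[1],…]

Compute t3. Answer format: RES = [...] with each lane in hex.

RES = [0x68, 0xa5, 0x5a, 0xdc, 0x83, 0x28, 0x0a, 0xbc]

→ t0 |68|83|bc|dc|dc|e0|dc|dc|
→ t1 |68|5a|83|0a|bc|28|dc|a5|
→ t2 |a5|dc|28|bc|0a|83|5a|68|
→ t3 |68|a5|5a|dc|83|28|0a|bc|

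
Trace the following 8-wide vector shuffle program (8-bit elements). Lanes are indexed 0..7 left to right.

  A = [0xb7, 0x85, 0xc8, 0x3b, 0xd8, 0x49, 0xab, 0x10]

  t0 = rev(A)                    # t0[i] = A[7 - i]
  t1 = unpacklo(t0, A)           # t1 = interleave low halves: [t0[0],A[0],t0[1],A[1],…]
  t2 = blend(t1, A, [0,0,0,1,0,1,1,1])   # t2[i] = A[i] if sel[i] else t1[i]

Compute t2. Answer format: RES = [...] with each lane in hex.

t0 = [0x10, 0xab, 0x49, 0xd8, 0x3b, 0xc8, 0x85, 0xb7]
t1 = [0x10, 0xb7, 0xab, 0x85, 0x49, 0xc8, 0xd8, 0x3b]
t2 = [0x10, 0xb7, 0xab, 0x3b, 0x49, 0x49, 0xab, 0x10]

RES = [ 0x10  0xb7  0xab  0x3b  0x49  0x49  0xab  0x10 ]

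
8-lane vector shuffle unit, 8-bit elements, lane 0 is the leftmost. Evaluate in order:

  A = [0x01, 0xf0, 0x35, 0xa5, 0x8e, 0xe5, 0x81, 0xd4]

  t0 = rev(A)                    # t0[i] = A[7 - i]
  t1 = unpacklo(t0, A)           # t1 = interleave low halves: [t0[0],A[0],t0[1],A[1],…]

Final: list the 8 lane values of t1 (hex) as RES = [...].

→ t0 |d4|81|e5|8e|a5|35|f0|01|
→ t1 |d4|01|81|f0|e5|35|8e|a5|

RES = [ 0xd4  0x01  0x81  0xf0  0xe5  0x35  0x8e  0xa5 ]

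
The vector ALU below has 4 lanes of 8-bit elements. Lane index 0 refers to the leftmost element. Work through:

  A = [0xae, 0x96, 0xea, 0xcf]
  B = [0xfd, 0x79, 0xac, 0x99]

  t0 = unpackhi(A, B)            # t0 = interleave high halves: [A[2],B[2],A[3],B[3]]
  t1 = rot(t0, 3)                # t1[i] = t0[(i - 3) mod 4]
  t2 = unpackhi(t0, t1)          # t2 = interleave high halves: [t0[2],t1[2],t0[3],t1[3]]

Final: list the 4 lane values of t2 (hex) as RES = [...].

t0 = [0xea, 0xac, 0xcf, 0x99]
t1 = [0xac, 0xcf, 0x99, 0xea]
t2 = [0xcf, 0x99, 0x99, 0xea]

RES = [ 0xcf  0x99  0x99  0xea ]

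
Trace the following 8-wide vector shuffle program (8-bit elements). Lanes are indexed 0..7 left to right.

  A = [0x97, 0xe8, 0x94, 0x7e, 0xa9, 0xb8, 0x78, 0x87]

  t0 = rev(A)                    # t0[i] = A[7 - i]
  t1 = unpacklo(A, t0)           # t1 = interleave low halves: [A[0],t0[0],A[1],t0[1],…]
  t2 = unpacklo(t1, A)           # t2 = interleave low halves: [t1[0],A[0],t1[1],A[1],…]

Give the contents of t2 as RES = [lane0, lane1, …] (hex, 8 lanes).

RES = [ 0x97  0x97  0x87  0xe8  0xe8  0x94  0x78  0x7e ]

  t0: 87 78 b8 a9 7e 94 e8 97
  t1: 97 87 e8 78 94 b8 7e a9
  t2: 97 97 87 e8 e8 94 78 7e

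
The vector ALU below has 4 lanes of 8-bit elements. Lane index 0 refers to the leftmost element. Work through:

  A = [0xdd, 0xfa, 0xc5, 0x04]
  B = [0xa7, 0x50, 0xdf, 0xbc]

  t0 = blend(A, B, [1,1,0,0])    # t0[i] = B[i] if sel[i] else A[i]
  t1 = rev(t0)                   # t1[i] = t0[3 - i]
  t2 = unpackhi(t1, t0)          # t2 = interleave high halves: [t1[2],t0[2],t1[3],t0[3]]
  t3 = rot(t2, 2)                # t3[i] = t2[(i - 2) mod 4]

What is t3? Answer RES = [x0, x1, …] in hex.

RES = [0xa7, 0x04, 0x50, 0xc5]

  t0: a7 50 c5 04
  t1: 04 c5 50 a7
  t2: 50 c5 a7 04
  t3: a7 04 50 c5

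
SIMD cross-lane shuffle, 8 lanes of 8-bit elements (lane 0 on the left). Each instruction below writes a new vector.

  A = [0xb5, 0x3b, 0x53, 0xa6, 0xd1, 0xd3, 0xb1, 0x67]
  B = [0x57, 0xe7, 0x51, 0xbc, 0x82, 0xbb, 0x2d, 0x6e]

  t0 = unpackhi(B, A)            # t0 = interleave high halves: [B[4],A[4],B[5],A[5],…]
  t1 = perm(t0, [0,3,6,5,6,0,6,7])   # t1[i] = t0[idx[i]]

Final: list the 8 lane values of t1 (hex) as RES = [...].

RES = [0x82, 0xd3, 0x6e, 0xb1, 0x6e, 0x82, 0x6e, 0x67]

  t0: 82 d1 bb d3 2d b1 6e 67
  t1: 82 d3 6e b1 6e 82 6e 67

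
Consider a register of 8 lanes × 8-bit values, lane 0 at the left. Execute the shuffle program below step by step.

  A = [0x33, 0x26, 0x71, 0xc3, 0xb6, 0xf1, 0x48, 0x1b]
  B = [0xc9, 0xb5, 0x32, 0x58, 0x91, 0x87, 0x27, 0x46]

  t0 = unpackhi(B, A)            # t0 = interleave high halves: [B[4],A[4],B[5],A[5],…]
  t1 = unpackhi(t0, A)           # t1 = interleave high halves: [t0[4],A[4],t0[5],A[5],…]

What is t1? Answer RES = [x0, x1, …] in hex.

→ t0 |91|b6|87|f1|27|48|46|1b|
→ t1 |27|b6|48|f1|46|48|1b|1b|

RES = [ 0x27  0xb6  0x48  0xf1  0x46  0x48  0x1b  0x1b ]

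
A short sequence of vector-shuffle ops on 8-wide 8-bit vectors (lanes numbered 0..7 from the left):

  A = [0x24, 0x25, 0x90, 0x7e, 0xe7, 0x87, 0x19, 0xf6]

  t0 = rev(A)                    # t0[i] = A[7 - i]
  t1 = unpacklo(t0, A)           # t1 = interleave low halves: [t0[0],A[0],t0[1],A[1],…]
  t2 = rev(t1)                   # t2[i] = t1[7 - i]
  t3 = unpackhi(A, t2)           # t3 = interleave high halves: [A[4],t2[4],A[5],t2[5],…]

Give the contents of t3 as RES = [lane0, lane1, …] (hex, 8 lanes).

RES = [ 0xe7  0x25  0x87  0x19  0x19  0x24  0xf6  0xf6 ]

  t0: f6 19 87 e7 7e 90 25 24
  t1: f6 24 19 25 87 90 e7 7e
  t2: 7e e7 90 87 25 19 24 f6
  t3: e7 25 87 19 19 24 f6 f6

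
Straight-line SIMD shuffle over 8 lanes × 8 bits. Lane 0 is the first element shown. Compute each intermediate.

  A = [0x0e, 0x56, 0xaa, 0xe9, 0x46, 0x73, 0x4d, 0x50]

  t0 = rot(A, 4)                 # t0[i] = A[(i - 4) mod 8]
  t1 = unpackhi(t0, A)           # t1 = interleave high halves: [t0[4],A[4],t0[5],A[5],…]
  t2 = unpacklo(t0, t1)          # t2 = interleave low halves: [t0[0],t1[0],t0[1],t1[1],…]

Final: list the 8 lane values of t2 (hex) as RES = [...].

t0 = [0x46, 0x73, 0x4d, 0x50, 0x0e, 0x56, 0xaa, 0xe9]
t1 = [0x0e, 0x46, 0x56, 0x73, 0xaa, 0x4d, 0xe9, 0x50]
t2 = [0x46, 0x0e, 0x73, 0x46, 0x4d, 0x56, 0x50, 0x73]

RES = [ 0x46  0x0e  0x73  0x46  0x4d  0x56  0x50  0x73 ]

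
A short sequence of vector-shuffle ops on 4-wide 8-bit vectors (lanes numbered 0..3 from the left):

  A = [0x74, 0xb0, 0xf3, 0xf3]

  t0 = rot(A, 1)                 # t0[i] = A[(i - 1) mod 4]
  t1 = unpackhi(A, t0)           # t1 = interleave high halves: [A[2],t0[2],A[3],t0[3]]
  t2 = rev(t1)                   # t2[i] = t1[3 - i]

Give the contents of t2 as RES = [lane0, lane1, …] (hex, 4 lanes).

RES = [0xf3, 0xf3, 0xb0, 0xf3]

→ t0 |f3|74|b0|f3|
→ t1 |f3|b0|f3|f3|
→ t2 |f3|f3|b0|f3|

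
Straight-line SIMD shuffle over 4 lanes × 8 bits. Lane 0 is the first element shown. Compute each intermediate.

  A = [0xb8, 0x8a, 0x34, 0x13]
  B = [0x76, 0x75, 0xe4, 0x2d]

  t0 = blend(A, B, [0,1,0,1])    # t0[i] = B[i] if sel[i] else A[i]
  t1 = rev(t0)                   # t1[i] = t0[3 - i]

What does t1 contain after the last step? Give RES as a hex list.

RES = [ 0x2d  0x34  0x75  0xb8 ]

→ t0 |b8|75|34|2d|
→ t1 |2d|34|75|b8|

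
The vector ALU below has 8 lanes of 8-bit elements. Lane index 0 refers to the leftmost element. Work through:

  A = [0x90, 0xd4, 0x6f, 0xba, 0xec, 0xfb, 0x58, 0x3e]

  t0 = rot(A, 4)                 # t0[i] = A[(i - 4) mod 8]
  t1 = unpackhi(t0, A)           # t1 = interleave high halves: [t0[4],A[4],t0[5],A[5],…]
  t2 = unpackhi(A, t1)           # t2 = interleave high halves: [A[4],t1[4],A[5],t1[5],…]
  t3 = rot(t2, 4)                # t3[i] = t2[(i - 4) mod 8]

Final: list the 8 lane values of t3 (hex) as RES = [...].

RES = [0x58, 0xba, 0x3e, 0x3e, 0xec, 0x6f, 0xfb, 0x58]

→ t0 |ec|fb|58|3e|90|d4|6f|ba|
→ t1 |90|ec|d4|fb|6f|58|ba|3e|
→ t2 |ec|6f|fb|58|58|ba|3e|3e|
→ t3 |58|ba|3e|3e|ec|6f|fb|58|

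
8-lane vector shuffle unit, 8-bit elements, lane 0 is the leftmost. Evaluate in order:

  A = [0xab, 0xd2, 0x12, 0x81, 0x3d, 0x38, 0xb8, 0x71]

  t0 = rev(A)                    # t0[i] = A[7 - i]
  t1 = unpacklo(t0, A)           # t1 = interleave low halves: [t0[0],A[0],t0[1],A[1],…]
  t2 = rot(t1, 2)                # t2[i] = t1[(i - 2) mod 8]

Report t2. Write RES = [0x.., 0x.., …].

RES = [ 0x3d  0x81  0x71  0xab  0xb8  0xd2  0x38  0x12 ]

→ t0 |71|b8|38|3d|81|12|d2|ab|
→ t1 |71|ab|b8|d2|38|12|3d|81|
→ t2 |3d|81|71|ab|b8|d2|38|12|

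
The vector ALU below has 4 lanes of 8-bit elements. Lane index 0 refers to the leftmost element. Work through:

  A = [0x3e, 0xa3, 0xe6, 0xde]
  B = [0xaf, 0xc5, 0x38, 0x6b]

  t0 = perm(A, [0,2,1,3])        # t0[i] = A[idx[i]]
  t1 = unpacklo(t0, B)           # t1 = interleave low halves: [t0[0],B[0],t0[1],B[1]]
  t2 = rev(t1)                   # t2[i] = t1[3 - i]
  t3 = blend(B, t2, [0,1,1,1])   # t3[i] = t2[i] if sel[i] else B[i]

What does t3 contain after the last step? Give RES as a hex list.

RES = [ 0xaf  0xe6  0xaf  0x3e ]

→ t0 |3e|e6|a3|de|
→ t1 |3e|af|e6|c5|
→ t2 |c5|e6|af|3e|
→ t3 |af|e6|af|3e|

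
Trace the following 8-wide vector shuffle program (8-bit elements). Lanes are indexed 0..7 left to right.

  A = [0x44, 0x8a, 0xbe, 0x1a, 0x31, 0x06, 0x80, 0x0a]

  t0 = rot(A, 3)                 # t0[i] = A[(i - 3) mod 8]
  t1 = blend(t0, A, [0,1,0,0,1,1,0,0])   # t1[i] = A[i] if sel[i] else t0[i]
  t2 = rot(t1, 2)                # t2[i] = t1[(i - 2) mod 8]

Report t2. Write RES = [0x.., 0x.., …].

→ t0 |06|80|0a|44|8a|be|1a|31|
→ t1 |06|8a|0a|44|31|06|1a|31|
→ t2 |1a|31|06|8a|0a|44|31|06|

RES = [ 0x1a  0x31  0x06  0x8a  0x0a  0x44  0x31  0x06 ]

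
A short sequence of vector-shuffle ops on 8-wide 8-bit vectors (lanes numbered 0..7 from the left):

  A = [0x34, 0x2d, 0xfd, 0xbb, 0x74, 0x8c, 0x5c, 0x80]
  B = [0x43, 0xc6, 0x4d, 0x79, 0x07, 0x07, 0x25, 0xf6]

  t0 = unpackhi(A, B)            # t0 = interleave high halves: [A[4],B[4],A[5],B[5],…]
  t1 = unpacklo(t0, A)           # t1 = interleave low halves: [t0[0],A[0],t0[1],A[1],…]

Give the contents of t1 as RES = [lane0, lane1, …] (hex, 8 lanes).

→ t0 |74|07|8c|07|5c|25|80|f6|
→ t1 |74|34|07|2d|8c|fd|07|bb|

RES = [ 0x74  0x34  0x07  0x2d  0x8c  0xfd  0x07  0xbb ]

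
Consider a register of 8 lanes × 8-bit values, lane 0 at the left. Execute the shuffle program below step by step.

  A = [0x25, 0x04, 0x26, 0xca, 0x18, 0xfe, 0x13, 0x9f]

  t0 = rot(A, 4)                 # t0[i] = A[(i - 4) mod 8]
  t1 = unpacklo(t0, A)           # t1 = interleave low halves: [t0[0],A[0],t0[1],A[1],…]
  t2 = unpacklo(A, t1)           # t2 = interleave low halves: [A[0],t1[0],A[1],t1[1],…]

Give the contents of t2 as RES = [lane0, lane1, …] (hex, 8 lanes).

  t0: 18 fe 13 9f 25 04 26 ca
  t1: 18 25 fe 04 13 26 9f ca
  t2: 25 18 04 25 26 fe ca 04

RES = [0x25, 0x18, 0x04, 0x25, 0x26, 0xfe, 0xca, 0x04]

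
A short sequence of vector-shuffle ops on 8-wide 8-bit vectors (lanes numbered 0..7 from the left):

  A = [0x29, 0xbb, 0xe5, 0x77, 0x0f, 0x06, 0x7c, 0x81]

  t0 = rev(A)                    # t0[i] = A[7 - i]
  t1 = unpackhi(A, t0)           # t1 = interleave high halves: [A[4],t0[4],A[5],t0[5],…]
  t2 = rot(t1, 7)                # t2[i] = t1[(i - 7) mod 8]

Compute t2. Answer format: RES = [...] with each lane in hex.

→ t0 |81|7c|06|0f|77|e5|bb|29|
→ t1 |0f|77|06|e5|7c|bb|81|29|
→ t2 |77|06|e5|7c|bb|81|29|0f|

RES = [0x77, 0x06, 0xe5, 0x7c, 0xbb, 0x81, 0x29, 0x0f]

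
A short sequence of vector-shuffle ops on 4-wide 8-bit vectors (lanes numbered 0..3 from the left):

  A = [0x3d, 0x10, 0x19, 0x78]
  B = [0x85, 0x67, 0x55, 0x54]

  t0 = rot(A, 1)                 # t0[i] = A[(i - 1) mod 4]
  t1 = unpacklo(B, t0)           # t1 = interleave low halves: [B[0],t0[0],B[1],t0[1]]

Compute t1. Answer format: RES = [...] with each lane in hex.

  t0: 78 3d 10 19
  t1: 85 78 67 3d

RES = [ 0x85  0x78  0x67  0x3d ]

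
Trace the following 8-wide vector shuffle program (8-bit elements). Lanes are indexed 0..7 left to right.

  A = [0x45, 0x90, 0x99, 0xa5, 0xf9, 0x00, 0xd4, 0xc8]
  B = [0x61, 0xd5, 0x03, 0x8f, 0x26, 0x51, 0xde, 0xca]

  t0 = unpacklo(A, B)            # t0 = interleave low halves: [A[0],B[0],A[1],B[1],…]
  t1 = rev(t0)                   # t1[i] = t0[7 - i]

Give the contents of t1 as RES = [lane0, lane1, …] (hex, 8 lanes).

RES = [0x8f, 0xa5, 0x03, 0x99, 0xd5, 0x90, 0x61, 0x45]

→ t0 |45|61|90|d5|99|03|a5|8f|
→ t1 |8f|a5|03|99|d5|90|61|45|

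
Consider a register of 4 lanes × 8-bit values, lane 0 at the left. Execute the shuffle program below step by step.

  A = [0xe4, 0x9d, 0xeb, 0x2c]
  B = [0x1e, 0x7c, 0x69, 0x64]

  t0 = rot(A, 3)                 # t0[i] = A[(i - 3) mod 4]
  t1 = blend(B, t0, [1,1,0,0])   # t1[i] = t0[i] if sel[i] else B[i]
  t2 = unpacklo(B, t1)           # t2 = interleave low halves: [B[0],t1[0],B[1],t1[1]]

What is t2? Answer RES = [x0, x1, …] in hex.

RES = [0x1e, 0x9d, 0x7c, 0xeb]

  t0: 9d eb 2c e4
  t1: 9d eb 69 64
  t2: 1e 9d 7c eb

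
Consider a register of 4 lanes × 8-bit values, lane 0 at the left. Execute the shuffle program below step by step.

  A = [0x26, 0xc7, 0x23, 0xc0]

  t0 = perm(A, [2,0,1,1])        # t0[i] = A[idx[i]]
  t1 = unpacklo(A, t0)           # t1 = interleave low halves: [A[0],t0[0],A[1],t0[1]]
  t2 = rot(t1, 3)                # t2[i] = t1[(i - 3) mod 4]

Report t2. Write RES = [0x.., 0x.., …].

RES = [0x23, 0xc7, 0x26, 0x26]

→ t0 |23|26|c7|c7|
→ t1 |26|23|c7|26|
→ t2 |23|c7|26|26|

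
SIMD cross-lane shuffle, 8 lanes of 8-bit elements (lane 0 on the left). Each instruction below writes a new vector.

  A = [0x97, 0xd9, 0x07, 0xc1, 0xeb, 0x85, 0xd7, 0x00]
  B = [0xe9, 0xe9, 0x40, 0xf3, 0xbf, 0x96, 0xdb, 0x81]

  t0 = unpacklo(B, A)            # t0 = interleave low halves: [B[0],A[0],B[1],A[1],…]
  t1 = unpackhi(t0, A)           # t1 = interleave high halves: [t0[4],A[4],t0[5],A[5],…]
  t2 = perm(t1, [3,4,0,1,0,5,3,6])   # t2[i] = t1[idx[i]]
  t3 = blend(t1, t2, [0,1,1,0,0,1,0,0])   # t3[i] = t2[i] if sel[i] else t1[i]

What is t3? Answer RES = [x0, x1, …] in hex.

RES = [0x40, 0xf3, 0x40, 0x85, 0xf3, 0xd7, 0xc1, 0x00]

t0 = [0xe9, 0x97, 0xe9, 0xd9, 0x40, 0x07, 0xf3, 0xc1]
t1 = [0x40, 0xeb, 0x07, 0x85, 0xf3, 0xd7, 0xc1, 0x00]
t2 = [0x85, 0xf3, 0x40, 0xeb, 0x40, 0xd7, 0x85, 0xc1]
t3 = [0x40, 0xf3, 0x40, 0x85, 0xf3, 0xd7, 0xc1, 0x00]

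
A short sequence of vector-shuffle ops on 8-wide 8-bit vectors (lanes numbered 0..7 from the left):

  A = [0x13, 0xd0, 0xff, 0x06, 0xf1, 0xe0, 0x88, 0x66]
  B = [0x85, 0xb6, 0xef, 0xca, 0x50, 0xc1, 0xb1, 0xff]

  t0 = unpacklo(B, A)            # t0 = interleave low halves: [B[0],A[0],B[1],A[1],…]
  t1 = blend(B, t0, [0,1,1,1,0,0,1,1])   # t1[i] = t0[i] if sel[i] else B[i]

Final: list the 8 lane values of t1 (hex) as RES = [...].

RES = [0x85, 0x13, 0xb6, 0xd0, 0x50, 0xc1, 0xca, 0x06]

→ t0 |85|13|b6|d0|ef|ff|ca|06|
→ t1 |85|13|b6|d0|50|c1|ca|06|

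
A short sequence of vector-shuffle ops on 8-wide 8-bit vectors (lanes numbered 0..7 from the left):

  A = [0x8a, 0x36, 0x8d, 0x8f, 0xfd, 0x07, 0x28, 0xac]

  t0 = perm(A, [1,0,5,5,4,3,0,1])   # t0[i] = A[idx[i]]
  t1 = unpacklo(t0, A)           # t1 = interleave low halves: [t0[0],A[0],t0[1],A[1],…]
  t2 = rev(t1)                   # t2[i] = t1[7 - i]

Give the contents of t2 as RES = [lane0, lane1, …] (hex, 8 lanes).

RES = [ 0x8f  0x07  0x8d  0x07  0x36  0x8a  0x8a  0x36 ]

→ t0 |36|8a|07|07|fd|8f|8a|36|
→ t1 |36|8a|8a|36|07|8d|07|8f|
→ t2 |8f|07|8d|07|36|8a|8a|36|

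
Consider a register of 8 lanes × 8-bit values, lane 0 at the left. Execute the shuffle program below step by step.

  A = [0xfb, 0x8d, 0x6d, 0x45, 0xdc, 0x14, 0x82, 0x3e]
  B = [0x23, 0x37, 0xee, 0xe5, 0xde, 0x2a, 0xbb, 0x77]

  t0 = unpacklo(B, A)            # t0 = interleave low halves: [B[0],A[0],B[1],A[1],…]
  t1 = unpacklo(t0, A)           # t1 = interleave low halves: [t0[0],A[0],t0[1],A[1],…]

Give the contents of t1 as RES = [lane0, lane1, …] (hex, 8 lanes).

RES = [ 0x23  0xfb  0xfb  0x8d  0x37  0x6d  0x8d  0x45 ]

t0 = [0x23, 0xfb, 0x37, 0x8d, 0xee, 0x6d, 0xe5, 0x45]
t1 = [0x23, 0xfb, 0xfb, 0x8d, 0x37, 0x6d, 0x8d, 0x45]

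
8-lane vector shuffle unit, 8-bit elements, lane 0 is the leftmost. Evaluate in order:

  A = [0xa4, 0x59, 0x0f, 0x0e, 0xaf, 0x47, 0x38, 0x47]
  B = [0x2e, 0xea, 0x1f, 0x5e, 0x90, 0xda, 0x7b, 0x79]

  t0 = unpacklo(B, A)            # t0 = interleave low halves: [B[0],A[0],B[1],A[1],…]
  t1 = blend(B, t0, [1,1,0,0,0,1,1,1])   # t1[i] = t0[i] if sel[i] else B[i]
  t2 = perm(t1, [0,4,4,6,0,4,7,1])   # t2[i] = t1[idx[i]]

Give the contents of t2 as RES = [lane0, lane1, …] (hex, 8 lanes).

  t0: 2e a4 ea 59 1f 0f 5e 0e
  t1: 2e a4 1f 5e 90 0f 5e 0e
  t2: 2e 90 90 5e 2e 90 0e a4

RES = [0x2e, 0x90, 0x90, 0x5e, 0x2e, 0x90, 0x0e, 0xa4]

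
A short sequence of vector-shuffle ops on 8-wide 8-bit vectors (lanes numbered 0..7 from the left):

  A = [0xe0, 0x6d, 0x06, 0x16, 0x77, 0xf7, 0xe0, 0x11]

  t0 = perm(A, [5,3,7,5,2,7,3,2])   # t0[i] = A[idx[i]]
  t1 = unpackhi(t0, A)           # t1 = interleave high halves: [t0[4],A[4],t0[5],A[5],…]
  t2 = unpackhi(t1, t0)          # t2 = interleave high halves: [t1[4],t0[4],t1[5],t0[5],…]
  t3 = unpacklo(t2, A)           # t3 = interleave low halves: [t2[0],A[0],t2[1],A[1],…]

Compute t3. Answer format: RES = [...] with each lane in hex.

t0 = [0xf7, 0x16, 0x11, 0xf7, 0x06, 0x11, 0x16, 0x06]
t1 = [0x06, 0x77, 0x11, 0xf7, 0x16, 0xe0, 0x06, 0x11]
t2 = [0x16, 0x06, 0xe0, 0x11, 0x06, 0x16, 0x11, 0x06]
t3 = [0x16, 0xe0, 0x06, 0x6d, 0xe0, 0x06, 0x11, 0x16]

RES = [0x16, 0xe0, 0x06, 0x6d, 0xe0, 0x06, 0x11, 0x16]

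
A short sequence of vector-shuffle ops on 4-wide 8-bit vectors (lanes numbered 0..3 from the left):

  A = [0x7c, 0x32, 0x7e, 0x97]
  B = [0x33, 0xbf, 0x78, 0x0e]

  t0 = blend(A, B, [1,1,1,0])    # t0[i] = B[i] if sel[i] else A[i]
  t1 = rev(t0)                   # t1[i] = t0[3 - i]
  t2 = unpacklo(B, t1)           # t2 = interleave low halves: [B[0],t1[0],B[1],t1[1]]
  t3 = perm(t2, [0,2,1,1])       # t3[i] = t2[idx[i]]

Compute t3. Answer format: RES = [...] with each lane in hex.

RES = [ 0x33  0xbf  0x97  0x97 ]

t0 = [0x33, 0xbf, 0x78, 0x97]
t1 = [0x97, 0x78, 0xbf, 0x33]
t2 = [0x33, 0x97, 0xbf, 0x78]
t3 = [0x33, 0xbf, 0x97, 0x97]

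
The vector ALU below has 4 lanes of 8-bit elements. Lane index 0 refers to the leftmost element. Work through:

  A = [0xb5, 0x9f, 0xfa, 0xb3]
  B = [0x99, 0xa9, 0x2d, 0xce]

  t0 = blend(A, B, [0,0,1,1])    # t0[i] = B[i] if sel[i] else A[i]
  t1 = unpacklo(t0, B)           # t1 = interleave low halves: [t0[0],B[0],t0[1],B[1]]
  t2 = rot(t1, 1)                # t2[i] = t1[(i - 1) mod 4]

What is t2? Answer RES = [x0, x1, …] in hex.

t0 = [0xb5, 0x9f, 0x2d, 0xce]
t1 = [0xb5, 0x99, 0x9f, 0xa9]
t2 = [0xa9, 0xb5, 0x99, 0x9f]

RES = [0xa9, 0xb5, 0x99, 0x9f]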